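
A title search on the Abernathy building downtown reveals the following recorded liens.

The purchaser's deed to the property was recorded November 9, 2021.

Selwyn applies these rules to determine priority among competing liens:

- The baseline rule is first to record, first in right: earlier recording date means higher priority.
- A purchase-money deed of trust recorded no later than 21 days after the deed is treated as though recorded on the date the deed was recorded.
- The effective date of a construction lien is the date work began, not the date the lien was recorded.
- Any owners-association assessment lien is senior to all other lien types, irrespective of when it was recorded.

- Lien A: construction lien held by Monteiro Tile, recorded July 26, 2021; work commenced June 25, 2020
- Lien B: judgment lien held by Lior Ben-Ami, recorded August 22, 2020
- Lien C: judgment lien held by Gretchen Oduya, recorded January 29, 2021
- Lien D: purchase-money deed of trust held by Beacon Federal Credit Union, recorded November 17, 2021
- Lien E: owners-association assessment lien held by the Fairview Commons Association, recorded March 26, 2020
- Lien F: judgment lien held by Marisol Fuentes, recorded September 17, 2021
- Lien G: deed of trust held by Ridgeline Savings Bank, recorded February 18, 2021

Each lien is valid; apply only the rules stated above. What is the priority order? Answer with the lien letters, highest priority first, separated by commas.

E, A, B, C, G, F, D

Effective dates: A is treated as recorded June 25, 2020, the work-commencement date; D relates back to the deed date November 9, 2021.
As an owners-association assessment lien, E is senior to every other lien.
Ordering the rest by effective date: A (June 25, 2020), B (August 22, 2020), C (January 29, 2021), G (February 18, 2021), F (September 17, 2021), D (November 9, 2021).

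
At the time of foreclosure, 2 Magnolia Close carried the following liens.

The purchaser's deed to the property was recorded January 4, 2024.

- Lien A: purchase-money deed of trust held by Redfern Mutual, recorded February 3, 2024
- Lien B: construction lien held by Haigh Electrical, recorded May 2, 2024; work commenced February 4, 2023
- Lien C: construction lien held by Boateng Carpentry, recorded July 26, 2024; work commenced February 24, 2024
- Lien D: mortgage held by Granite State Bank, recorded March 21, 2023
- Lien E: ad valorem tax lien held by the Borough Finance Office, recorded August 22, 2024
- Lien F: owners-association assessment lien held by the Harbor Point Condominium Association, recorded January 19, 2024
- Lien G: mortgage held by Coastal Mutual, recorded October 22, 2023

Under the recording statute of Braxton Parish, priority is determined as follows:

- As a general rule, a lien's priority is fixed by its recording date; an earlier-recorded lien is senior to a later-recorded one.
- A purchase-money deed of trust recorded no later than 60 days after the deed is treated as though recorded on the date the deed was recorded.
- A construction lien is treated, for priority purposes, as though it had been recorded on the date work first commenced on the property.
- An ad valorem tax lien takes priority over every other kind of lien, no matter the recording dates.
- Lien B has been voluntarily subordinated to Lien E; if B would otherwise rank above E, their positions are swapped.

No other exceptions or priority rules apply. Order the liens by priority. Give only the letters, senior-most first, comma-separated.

Adjusting effective dates: A's effective date is the deed date, January 4, 2024; B relates back to February 4, 2023 (work commenced); C relates back to February 24, 2024 (work commenced).
E is an ad valorem tax lien, so it outranks all other liens regardless of date.
Among the remaining liens, by effective date: B (February 4, 2023), D (March 21, 2023), G (October 22, 2023), A (January 4, 2024), F (January 19, 2024), C (February 24, 2024).
B is already junior to E, so the subordination agreement changes nothing.

E, B, D, G, A, F, C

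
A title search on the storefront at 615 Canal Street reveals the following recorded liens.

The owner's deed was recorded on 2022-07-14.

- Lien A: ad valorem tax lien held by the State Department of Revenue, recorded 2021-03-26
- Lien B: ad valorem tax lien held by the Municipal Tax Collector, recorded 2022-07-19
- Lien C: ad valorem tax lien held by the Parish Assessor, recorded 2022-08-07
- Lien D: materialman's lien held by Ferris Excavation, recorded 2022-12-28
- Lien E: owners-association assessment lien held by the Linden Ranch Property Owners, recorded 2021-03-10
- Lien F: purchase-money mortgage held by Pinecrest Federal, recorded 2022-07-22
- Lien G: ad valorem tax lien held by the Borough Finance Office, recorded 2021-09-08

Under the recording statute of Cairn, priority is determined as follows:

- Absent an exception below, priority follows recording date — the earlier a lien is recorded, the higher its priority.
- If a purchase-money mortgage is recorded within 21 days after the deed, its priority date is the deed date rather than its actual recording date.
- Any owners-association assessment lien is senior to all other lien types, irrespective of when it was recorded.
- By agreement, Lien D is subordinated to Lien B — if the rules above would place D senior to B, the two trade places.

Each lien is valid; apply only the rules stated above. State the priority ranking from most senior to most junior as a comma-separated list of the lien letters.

Effective dates: F's effective date is the deed date, 2022-07-14.
E is an owners-association assessment lien, so it outranks all other liens regardless of date.
Ordering the rest by effective date: A (2021-03-26), G (2021-09-08), F (2022-07-14), B (2022-07-19), C (2022-08-07), D (2022-12-28).
D already ranks below B; the subordination has no effect.

E, A, G, F, B, C, D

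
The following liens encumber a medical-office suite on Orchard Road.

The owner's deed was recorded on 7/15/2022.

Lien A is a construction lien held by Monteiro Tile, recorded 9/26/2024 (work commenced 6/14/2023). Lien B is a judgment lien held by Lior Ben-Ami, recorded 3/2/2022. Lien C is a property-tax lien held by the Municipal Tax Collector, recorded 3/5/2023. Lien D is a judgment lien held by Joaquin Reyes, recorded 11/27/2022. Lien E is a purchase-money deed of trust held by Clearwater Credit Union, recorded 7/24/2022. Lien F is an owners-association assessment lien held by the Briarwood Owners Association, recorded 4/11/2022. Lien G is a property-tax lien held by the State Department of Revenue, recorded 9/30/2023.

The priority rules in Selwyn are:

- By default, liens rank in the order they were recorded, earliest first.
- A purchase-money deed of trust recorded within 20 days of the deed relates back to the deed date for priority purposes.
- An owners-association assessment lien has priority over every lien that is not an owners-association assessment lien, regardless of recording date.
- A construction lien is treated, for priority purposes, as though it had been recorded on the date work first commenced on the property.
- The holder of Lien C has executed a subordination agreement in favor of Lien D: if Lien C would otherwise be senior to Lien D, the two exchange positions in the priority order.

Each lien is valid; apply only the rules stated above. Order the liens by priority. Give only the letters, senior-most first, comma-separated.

F, B, E, D, C, A, G

First, effective dates: A is treated as recorded 6/14/2023, the work-commencement date; E's effective date is the deed date, 7/15/2022.
F, as an owners-association assessment lien, has superpriority and ranks first.
The other liens, earliest effective date first: B (3/2/2022), E (7/15/2022), D (11/27/2022), C (3/5/2023), A (6/14/2023), G (9/30/2023).
C is already junior to D, so the subordination agreement changes nothing.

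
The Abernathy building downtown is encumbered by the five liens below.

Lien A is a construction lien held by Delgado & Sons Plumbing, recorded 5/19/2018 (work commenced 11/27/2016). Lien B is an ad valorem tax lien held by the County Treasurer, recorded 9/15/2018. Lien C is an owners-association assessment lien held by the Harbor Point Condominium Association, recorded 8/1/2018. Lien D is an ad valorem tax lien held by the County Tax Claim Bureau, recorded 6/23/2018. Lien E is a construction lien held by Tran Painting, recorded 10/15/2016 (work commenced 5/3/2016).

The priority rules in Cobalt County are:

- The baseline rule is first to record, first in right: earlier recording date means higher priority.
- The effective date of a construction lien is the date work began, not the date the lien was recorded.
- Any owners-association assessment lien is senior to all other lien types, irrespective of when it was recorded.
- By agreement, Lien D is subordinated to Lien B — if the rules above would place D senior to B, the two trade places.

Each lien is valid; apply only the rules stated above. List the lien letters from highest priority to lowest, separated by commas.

C, E, A, B, D

Effective dates: A is treated as recorded 11/27/2016, the work-commencement date; E relates back to 5/3/2016 (work commenced).
C is an owners-association assessment lien, so it outranks all other liens regardless of date.
Among the remaining liens, by effective date: E (5/3/2016), A (11/27/2016), D (6/23/2018), B (9/15/2018).
The subordination applies — D was senior to B — so D and B swap.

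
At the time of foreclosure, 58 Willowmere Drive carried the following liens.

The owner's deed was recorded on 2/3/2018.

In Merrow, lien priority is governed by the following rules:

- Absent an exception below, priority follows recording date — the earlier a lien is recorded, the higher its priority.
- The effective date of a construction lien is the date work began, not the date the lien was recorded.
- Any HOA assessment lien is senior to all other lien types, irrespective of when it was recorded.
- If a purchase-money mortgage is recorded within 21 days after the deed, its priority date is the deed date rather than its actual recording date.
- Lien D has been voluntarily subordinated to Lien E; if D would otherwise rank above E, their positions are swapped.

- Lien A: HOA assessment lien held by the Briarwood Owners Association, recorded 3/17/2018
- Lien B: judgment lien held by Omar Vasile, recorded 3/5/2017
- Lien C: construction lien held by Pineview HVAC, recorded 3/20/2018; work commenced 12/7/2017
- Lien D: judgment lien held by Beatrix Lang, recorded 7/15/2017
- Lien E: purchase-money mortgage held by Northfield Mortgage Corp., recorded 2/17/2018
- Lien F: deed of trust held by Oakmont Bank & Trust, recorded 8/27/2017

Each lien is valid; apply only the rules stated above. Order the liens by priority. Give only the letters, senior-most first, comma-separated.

Effective dates: C is treated as recorded 12/7/2017, the work-commencement date; E relates back to the deed date 2/3/2018.
As an HOA assessment lien, A is senior to every other lien.
The other liens, earliest effective date first: B (3/5/2017), D (7/15/2017), F (8/27/2017), C (12/7/2017), E (2/3/2018).
The subordination applies — D was senior to E — so D and E swap.

A, B, E, F, C, D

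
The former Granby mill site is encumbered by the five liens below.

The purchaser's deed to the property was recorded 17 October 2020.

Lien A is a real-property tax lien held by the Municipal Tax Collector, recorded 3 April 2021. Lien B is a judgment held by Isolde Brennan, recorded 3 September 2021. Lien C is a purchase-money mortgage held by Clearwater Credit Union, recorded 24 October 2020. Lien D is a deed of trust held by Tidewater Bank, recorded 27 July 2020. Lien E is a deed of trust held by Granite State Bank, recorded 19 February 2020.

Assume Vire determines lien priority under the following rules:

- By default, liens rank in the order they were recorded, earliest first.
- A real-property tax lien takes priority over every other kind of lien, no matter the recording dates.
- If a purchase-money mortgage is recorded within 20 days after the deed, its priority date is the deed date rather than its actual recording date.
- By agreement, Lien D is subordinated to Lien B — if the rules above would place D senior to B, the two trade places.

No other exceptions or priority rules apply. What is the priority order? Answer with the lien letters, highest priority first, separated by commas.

A, E, B, C, D

Adjusting effective dates: C was recorded within the 20-day window, so its effective date is the deed date 17 October 2020.
A is a real-property tax lien, so it outranks all other liens regardless of date.
Remaining liens by effective date: E (19 February 2020), D (27 July 2020), C (17 October 2020), B (3 September 2021).
The subordination applies — D was senior to B — so D and B swap.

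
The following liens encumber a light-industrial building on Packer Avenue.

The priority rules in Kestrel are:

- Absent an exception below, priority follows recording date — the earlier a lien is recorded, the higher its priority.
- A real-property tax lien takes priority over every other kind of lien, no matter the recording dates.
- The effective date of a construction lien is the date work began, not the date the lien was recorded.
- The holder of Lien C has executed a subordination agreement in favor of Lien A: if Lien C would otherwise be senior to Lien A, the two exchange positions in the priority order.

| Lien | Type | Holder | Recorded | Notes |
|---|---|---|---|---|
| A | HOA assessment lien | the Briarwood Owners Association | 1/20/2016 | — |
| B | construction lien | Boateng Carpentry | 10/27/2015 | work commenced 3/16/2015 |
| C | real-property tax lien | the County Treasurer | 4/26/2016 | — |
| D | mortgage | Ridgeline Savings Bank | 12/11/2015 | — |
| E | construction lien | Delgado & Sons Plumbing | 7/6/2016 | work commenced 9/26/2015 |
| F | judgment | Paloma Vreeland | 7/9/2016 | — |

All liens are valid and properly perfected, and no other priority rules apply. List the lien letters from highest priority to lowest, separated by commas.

A, B, E, D, C, F

Effective dates after the stated exceptions: B relates back to 3/16/2015 (work commenced); E relates back to 9/26/2015 (work commenced).
As a real-property tax lien, C is senior to every other lien.
The other liens, earliest effective date first: B (3/16/2015), E (9/26/2015), D (12/11/2015), A (1/20/2016), F (7/9/2016).
Because C would otherwise rank above A, the subordination swaps them.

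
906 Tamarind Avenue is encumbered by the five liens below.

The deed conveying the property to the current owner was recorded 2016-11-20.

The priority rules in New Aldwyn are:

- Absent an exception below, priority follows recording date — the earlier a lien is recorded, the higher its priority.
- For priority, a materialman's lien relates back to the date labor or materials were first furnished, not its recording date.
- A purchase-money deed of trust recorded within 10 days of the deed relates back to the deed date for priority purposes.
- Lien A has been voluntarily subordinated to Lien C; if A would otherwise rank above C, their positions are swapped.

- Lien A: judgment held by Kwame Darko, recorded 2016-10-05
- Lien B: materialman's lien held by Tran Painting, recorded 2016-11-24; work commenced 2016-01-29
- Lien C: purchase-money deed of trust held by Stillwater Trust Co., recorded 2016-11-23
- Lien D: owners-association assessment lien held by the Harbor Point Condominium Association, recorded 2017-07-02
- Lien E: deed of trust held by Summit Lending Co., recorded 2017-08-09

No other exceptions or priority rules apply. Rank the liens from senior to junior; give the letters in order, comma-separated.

Effective dates: B is treated as recorded 2016-01-29, the work-commencement date; C relates back to the deed date 2016-11-20.
By effective date: B (2016-01-29), A (2016-10-05), C (2016-11-20), D (2017-07-02), E (2017-08-09).
The subordination applies — A was senior to C — so A and C swap.

B, C, A, D, E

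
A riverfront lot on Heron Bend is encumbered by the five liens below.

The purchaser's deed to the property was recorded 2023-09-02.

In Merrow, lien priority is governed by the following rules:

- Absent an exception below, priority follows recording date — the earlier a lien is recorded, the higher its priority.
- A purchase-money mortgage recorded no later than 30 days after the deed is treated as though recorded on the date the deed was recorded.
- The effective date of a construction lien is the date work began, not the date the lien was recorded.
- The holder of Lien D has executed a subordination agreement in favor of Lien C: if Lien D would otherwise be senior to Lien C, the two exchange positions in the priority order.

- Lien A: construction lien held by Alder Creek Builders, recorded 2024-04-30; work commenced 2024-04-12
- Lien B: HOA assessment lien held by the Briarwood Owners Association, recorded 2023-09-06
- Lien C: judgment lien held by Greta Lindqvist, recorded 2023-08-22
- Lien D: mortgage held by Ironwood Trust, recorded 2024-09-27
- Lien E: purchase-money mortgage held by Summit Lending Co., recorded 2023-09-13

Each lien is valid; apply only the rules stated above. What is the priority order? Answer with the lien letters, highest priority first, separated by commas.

C, E, B, A, D

Effective dates after the stated exceptions: A is treated as recorded 2024-04-12, the work-commencement date; E relates back to the deed date 2023-09-02.
By effective date, earliest first: C (2023-08-22), E (2023-09-02), B (2023-09-06), A (2024-04-12), D (2024-09-27).
Since D is not senior to C, the subordination leaves the order unchanged.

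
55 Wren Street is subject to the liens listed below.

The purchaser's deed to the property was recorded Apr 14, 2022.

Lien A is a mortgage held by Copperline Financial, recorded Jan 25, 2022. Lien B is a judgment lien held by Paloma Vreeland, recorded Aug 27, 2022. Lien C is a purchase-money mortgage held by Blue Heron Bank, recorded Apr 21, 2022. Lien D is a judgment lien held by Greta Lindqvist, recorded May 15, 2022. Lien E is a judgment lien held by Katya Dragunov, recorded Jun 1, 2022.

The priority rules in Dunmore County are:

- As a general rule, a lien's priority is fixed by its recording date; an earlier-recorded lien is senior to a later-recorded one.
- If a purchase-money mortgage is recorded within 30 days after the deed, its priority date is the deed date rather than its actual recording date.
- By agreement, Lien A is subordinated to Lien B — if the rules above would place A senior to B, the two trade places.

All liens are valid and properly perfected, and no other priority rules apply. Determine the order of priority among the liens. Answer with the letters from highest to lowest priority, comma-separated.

B, C, D, E, A

Effective dates: C's effective date is the deed date, Apr 14, 2022.
By effective date: A (Jan 25, 2022), C (Apr 14, 2022), D (May 15, 2022), E (Jun 1, 2022), B (Aug 27, 2022).
A is senior to B before the subordination, so the two trade places.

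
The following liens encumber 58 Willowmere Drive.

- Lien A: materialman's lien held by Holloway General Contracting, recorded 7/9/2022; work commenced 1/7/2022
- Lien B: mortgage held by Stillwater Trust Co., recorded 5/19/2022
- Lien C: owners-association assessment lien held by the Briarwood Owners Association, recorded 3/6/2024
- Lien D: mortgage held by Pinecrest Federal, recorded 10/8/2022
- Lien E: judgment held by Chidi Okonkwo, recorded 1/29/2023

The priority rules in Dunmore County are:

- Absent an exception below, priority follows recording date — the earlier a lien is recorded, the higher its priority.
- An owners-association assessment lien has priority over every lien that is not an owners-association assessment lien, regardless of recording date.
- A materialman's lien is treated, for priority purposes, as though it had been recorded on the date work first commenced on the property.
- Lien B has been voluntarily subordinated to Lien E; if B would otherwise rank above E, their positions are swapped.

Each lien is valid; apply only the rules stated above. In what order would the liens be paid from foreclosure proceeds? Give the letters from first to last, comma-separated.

C, A, E, D, B

Adjusting effective dates: A's effective date is 1/7/2022, when work began.
C is an owners-association assessment lien, so it outranks all other liens regardless of date.
Remaining liens by effective date: A (1/7/2022), B (5/19/2022), D (10/8/2022), E (1/29/2023).
The subordination applies — B was senior to E — so B and E swap.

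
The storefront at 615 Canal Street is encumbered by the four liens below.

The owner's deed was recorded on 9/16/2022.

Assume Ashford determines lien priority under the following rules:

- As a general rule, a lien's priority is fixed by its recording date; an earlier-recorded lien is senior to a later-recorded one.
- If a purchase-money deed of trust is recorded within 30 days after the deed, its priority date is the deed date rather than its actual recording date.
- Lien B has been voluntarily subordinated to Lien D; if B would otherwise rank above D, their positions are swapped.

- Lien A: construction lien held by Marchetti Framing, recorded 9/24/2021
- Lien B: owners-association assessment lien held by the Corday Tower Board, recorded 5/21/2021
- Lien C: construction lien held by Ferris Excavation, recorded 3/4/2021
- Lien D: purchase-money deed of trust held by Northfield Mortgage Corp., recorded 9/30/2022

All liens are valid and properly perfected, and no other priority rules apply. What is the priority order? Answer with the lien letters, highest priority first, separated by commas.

Effective dates: D was recorded within the 30-day window, so its effective date is the deed date 9/16/2022.
By effective date: C (3/4/2021), B (5/21/2021), A (9/24/2021), D (9/16/2022).
B is senior to D before the subordination, so the two trade places.

C, D, A, B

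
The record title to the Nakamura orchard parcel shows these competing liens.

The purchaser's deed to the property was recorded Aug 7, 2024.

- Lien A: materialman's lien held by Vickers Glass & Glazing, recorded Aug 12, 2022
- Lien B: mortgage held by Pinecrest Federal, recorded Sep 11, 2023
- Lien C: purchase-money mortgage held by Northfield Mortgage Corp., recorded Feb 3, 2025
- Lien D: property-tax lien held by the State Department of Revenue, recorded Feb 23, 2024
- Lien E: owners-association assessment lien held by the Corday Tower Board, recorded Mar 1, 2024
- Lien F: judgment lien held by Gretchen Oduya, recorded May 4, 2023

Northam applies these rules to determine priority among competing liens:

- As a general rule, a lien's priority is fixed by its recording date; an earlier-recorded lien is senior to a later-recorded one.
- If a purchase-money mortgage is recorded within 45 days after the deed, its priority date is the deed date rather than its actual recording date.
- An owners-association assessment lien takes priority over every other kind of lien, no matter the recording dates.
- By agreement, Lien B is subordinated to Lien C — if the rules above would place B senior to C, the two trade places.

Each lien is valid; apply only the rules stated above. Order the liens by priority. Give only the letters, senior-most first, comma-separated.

E, A, F, C, D, B

Adjusting effective dates: C was recorded 180 days after the deed, outside the 45-day window, so it keeps its recording date.
As an owners-association assessment lien, E is senior to every other lien.
Ordering the rest by effective date: A (Aug 12, 2022), F (May 4, 2023), B (Sep 11, 2023), D (Feb 23, 2024), C (Feb 3, 2025).
B would otherwise be senior to C, so under the subordination agreement B and C exchange positions.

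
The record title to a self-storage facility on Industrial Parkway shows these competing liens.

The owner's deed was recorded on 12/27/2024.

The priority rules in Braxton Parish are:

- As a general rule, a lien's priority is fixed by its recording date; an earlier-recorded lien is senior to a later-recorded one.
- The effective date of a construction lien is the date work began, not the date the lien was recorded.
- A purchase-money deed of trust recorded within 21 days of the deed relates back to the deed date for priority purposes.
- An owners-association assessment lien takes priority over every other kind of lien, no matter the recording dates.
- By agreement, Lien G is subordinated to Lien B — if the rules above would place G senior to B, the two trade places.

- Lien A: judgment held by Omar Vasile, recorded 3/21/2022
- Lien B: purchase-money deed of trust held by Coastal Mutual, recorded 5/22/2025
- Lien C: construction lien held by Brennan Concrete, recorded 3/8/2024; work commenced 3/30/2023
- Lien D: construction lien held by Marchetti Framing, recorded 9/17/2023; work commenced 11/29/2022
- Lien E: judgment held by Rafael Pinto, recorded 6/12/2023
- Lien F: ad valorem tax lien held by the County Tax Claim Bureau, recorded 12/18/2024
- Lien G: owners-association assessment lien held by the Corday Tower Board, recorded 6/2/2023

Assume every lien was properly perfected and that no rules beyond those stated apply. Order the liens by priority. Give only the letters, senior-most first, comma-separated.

Adjusting effective dates: B was recorded 146 days after the deed, outside the 21-day window, so it keeps its recording date; C relates back to 3/30/2023 (work commenced); D's effective date is 11/29/2022, when work began.
G is an owners-association assessment lien and takes priority over every other lien.
Ordering the rest by effective date: A (3/21/2022), D (11/29/2022), C (3/30/2023), E (6/12/2023), F (12/18/2024), B (5/22/2025).
G is senior to B before the subordination, so the two trade places.

B, A, D, C, E, F, G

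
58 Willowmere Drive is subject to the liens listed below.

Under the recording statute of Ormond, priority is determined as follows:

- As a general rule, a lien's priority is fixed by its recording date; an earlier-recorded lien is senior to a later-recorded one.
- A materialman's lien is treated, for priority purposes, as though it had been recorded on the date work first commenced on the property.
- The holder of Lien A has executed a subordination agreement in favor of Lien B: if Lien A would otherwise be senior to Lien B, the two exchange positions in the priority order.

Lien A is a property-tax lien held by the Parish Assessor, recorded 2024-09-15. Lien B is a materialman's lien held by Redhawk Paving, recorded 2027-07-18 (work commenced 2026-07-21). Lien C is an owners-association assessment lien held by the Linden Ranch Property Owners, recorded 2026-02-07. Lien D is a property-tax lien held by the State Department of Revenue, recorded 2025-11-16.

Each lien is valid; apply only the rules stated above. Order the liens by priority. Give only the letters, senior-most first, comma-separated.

First, effective dates: B is treated as recorded 2026-07-21, the work-commencement date.
By effective date, earliest first: A (2024-09-15), D (2025-11-16), C (2026-02-07), B (2026-07-21).
The subordination applies — A was senior to B — so A and B swap.

B, D, C, A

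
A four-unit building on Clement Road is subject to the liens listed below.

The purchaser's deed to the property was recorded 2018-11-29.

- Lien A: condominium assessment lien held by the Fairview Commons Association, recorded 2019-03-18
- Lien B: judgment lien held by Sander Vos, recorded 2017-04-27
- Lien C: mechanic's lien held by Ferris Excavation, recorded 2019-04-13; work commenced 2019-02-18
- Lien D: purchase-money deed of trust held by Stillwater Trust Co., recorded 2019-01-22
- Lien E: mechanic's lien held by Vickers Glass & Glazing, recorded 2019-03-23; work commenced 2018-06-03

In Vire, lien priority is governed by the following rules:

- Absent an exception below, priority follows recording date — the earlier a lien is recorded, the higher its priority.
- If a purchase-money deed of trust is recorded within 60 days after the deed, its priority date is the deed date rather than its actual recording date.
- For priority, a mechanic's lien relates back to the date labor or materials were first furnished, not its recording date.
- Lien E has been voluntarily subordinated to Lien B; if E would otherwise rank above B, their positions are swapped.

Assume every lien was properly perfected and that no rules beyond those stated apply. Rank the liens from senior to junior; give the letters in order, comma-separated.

Effective dates: C's effective date is 2019-02-18, when work began; D's effective date is the deed date, 2018-11-29; E is treated as recorded 2018-06-03, the work-commencement date.
Ordering by effective date: B (2017-04-27), E (2018-06-03), D (2018-11-29), C (2019-02-18), A (2019-03-18).
E already ranks below B; the subordination has no effect.

B, E, D, C, A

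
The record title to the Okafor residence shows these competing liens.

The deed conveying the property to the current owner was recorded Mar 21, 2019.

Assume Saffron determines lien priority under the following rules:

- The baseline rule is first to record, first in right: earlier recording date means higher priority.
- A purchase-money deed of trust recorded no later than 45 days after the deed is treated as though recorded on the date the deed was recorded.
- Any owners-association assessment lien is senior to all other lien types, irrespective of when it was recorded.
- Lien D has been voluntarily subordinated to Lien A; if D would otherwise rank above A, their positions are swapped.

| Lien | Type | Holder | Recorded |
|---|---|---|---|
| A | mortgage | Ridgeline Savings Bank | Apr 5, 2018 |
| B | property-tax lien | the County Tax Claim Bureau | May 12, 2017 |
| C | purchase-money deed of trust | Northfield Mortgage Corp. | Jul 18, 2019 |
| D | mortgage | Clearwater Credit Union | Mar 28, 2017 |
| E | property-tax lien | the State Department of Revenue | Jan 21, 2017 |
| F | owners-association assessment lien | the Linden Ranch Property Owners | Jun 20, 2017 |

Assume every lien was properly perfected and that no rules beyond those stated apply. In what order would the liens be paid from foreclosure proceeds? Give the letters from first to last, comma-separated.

First, effective dates: C was recorded 119 days after the deed — beyond 45 days — so no relation-back applies.
As an owners-association assessment lien, F is senior to every other lien.
Remaining liens by effective date: E (Jan 21, 2017), D (Mar 28, 2017), B (May 12, 2017), A (Apr 5, 2018), C (Jul 18, 2019).
Because D would otherwise rank above A, the subordination swaps them.

F, E, A, B, D, C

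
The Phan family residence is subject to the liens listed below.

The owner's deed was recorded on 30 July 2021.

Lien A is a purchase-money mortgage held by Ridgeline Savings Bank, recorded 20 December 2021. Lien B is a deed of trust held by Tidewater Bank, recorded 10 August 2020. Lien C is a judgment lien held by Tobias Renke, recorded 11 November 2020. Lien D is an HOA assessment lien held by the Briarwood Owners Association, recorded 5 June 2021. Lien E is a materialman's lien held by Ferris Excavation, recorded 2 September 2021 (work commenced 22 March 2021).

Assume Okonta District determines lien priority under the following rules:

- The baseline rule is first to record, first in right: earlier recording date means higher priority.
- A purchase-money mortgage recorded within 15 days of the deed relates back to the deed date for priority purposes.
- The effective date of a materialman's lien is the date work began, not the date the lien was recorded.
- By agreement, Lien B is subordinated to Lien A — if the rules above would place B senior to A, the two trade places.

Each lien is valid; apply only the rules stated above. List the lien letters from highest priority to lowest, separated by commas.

Adjusting effective dates: A was recorded 143 days after the deed, outside the 15-day window, so it keeps its recording date; E's effective date is 22 March 2021, when work began.
By effective date, earliest first: B (10 August 2020), C (11 November 2020), E (22 March 2021), D (5 June 2021), A (20 December 2021).
B would otherwise be senior to A, so under the subordination agreement B and A exchange positions.

A, C, E, D, B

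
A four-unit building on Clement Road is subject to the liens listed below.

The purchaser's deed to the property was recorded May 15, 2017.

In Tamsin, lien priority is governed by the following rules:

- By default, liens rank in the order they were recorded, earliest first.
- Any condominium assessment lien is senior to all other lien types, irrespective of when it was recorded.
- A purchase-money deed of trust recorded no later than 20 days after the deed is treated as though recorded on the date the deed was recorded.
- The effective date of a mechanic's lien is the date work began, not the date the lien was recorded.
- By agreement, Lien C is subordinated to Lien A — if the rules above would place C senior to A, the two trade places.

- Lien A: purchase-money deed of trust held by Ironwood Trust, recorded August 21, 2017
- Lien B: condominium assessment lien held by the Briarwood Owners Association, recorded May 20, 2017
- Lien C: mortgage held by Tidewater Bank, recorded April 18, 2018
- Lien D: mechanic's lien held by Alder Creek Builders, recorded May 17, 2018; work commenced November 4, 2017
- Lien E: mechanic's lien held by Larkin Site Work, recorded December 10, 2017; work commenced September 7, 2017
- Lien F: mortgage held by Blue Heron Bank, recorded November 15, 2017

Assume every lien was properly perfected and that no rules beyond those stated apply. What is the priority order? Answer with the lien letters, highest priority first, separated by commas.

B, A, E, D, F, C

Adjusting effective dates: A was recorded 98 days after the deed, outside the 20-day window, so it keeps its recording date; D relates back to November 4, 2017 (work commenced); E is treated as recorded September 7, 2017, the work-commencement date.
As a condominium assessment lien, B is senior to every other lien.
Remaining liens by effective date: A (August 21, 2017), E (September 7, 2017), D (November 4, 2017), F (November 15, 2017), C (April 18, 2018).
C already ranks below A; the subordination has no effect.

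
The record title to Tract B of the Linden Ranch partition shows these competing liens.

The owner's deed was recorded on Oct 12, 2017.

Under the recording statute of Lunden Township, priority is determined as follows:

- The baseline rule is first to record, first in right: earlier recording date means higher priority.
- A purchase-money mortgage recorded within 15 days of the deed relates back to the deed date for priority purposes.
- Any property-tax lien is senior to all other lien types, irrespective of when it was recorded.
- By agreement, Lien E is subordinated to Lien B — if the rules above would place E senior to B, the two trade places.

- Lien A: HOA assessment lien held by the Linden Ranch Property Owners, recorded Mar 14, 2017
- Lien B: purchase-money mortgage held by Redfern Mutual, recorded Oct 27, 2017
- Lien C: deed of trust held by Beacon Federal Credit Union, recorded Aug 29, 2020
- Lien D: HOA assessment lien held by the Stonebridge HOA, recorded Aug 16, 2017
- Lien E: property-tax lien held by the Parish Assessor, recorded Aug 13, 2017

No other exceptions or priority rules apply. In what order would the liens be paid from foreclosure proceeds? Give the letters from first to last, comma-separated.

Effective dates after the stated exceptions: B was recorded within the 15-day window, so its effective date is the deed date Oct 12, 2017.
E is a property-tax lien and takes priority over every other lien.
Ordering the rest by effective date: A (Mar 14, 2017), D (Aug 16, 2017), B (Oct 12, 2017), C (Aug 29, 2020).
E is senior to B before the subordination, so the two trade places.

B, A, D, E, C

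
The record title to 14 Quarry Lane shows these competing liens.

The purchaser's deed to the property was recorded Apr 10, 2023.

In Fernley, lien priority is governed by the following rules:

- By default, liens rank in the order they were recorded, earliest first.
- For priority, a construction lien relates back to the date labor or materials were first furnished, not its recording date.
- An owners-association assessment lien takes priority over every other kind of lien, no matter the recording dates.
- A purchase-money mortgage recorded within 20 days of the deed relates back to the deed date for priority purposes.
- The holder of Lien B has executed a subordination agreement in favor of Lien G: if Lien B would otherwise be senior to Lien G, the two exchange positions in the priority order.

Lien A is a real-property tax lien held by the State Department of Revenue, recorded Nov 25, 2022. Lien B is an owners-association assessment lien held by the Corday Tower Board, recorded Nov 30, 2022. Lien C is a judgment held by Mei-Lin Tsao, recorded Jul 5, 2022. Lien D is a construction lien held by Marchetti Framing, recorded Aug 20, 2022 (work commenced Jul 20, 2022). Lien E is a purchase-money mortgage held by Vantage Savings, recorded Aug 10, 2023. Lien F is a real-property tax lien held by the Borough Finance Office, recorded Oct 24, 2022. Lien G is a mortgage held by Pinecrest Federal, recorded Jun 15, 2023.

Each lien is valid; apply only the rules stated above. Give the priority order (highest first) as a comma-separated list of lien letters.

Adjusting effective dates: D relates back to Jul 20, 2022 (work commenced); E missed the 20-day window (122 days after the deed), so its recording date stands.
B is an owners-association assessment lien and takes priority over every other lien.
The other liens, earliest effective date first: C (Jul 5, 2022), D (Jul 20, 2022), F (Oct 24, 2022), A (Nov 25, 2022), G (Jun 15, 2023), E (Aug 10, 2023).
B would otherwise be senior to G, so under the subordination agreement B and G exchange positions.

G, C, D, F, A, B, E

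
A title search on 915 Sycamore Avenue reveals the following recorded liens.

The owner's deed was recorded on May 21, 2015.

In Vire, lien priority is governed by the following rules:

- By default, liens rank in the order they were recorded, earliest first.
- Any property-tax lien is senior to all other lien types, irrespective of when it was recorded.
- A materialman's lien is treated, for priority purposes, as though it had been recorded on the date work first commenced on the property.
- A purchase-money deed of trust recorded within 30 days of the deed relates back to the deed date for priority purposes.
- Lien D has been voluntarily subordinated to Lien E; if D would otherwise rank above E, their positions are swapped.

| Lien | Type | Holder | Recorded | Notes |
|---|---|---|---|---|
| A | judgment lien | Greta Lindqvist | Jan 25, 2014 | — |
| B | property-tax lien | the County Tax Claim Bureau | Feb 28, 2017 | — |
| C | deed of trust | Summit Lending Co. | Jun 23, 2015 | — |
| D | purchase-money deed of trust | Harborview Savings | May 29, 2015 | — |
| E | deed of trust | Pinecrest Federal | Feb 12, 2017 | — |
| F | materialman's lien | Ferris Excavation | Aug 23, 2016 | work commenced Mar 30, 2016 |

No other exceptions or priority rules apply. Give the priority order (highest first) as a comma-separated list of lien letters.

Effective dates after the stated exceptions: D was recorded within the 30-day window, so its effective date is the deed date May 21, 2015; F is treated as recorded Mar 30, 2016, the work-commencement date.
B, as a property-tax lien, has superpriority and ranks first.
Remaining liens by effective date: A (Jan 25, 2014), D (May 21, 2015), C (Jun 23, 2015), F (Mar 30, 2016), E (Feb 12, 2017).
The subordination applies — D was senior to E — so D and E swap.

B, A, E, C, F, D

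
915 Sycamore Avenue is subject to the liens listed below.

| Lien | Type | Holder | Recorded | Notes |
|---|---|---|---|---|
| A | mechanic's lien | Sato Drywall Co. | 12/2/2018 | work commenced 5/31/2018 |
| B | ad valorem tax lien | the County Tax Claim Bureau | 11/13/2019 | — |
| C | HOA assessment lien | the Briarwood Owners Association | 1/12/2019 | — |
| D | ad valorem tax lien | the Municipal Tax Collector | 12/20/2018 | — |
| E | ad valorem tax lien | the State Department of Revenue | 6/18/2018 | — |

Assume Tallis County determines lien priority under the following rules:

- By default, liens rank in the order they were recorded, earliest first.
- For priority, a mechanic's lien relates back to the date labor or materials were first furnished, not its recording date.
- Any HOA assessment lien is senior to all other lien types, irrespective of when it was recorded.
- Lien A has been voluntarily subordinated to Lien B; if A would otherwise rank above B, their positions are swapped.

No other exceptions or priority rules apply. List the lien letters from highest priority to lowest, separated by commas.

Adjusting effective dates: A's effective date is 5/31/2018, when work began.
As an HOA assessment lien, C is senior to every other lien.
Remaining liens by effective date: A (5/31/2018), E (6/18/2018), D (12/20/2018), B (11/13/2019).
A would otherwise be senior to B, so under the subordination agreement A and B exchange positions.

C, B, E, D, A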